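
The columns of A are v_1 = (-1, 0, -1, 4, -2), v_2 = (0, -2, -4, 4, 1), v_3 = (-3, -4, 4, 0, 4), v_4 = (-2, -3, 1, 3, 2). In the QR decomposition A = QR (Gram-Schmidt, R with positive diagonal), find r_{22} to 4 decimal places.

q_1 = v_1/‖v_1‖ = (-1, 0, -1, 4, -2)/4.6904 = (-0.2132, 0.0000, -0.2132, 0.8528, -0.4264).
r_{12} = q_1·v_2 = 3.8376.
u_2 = v_2 − 3.8376·q_1 = (0.8182, -2.0000, -3.1818, 0.7273, 2.6364).
r_{22} = ‖u_2‖ = 4.7194.

r_{22} = 4.7194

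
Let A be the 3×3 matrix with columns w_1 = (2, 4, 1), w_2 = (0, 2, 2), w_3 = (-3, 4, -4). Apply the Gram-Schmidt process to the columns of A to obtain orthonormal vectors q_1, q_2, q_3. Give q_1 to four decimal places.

q_1 = (0.4364, 0.8729, 0.2182)

w_1 = (2, 4, 1); ‖w_1‖ = 4.5826, so q_1 = (0.4364, 0.8729, 0.2182).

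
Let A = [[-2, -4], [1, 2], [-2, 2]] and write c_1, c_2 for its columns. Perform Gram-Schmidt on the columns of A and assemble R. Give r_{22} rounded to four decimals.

c_1 = (-2, 1, -2); ‖c_1‖ = 3.0000, so q_1 = (-0.6667, 0.3333, -0.6667).
q_1·c_2 = (-0.6667)·(-4) + 0.3333·2 + (-0.6667)·2 = 2.0000.
u_2 = c_2 − 2.0000·q_1 = (-2.6667, 1.3333, 3.3333).
r_{22} = ‖u_2‖ = 4.4721.

r_{22} = 4.4721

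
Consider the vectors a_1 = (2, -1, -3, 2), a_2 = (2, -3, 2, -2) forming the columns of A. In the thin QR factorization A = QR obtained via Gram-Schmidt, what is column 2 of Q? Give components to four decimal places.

a_1 = (2, -1, -3, 2); ‖a_1‖ = 4.2426, so e_1 = (0.4714, -0.2357, -0.7071, 0.4714).
e_1·a_2 = 0.4714·2 + (-0.2357)·(-3) + (-0.7071)·2 + 0.4714·(-2) = -0.7071.
u_2 = a_2 + 0.7071·e_1 = (2.3333, -3.1667, 1.5000, -1.6667).
‖u_2‖ = 4.5277, so e_2 = (0.5153, -0.6994, 0.3313, -0.3681).

e_2 = (0.5153, -0.6994, 0.3313, -0.3681)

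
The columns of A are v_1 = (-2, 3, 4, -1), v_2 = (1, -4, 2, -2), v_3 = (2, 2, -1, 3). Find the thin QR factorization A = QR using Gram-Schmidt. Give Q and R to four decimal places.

q_1 = v_1/‖v_1‖ = (-2, 3, 4, -1)/5.4772 = (-0.3651, 0.5477, 0.7303, -0.1826).
r_{12} = q_1·v_2 = -0.7303.
u_2 = v_2 + 0.7303·q_1 = (0.7333, -3.6000, 2.5333, -2.1333).
‖u_2‖ = 4.9464, so q_2 = (0.1483, -0.7278, 0.5122, -0.4313).
r_{13} = q_1·v_3 = -0.9129; r_{23} = q_2·v_3 = -2.9651.
u_3 = v_3 + 0.9129·q_1 + 2.9651·q_2 = (2.1063, 0.3420, 1.1853, 1.5545).
‖u_3‖ = 2.8939, so q_3 = (0.7278, 0.1182, 0.4096, 0.5372).

Q = [[-0.3651, 0.1483, 0.7278], [0.5477, -0.7278, 0.1182], [0.7303, 0.5122, 0.4096], [-0.1826, -0.4313, 0.5372]], R = [[5.4772, -0.7303, -0.9129], [0.0000, 4.9464, -2.9651], [0.0000, 0.0000, 2.8939]]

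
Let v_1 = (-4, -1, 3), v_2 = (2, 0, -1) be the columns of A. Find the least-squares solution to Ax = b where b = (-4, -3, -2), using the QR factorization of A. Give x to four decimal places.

v_1 = (-4, -1, 3); ‖v_1‖ = 5.0990, so e_1 = (-0.7845, -0.1961, 0.5883).
e_1·v_2 = (-0.7845)·2 + (-0.1961)·0 + 0.5883·(-1) = -2.1573.
u_2 = v_2 + 2.1573·e_1 = (0.3077, -0.4231, 0.2692).
‖u_2‖ = 0.5883, so e_2 = (0.5230, -0.7191, 0.4576).
Qᵀb = (2.5495, -0.8498).
Back-substitute: x_2 = -0.8498/0.5883 = -1.4444.
x_1 = (2.5495 + 2.1573·(-1.4444))/5.0990 = -0.1111.

x = (-0.1111, -1.4444)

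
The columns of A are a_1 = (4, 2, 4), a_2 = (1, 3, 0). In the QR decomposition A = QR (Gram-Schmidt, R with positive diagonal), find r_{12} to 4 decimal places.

r_{12} = 1.6667

a_1 = (4, 2, 4); ‖a_1‖ = 6.0000, so e_1 = (0.6667, 0.3333, 0.6667).
r_{12} = e_1·a_2 = 1.6667.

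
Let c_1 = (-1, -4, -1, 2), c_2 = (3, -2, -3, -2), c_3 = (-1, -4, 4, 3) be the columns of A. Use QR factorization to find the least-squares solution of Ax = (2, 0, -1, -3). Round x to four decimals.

c_1 = (-1, -4, -1, 2); ‖c_1‖ = 4.6904, so q_1 = (-0.2132, -0.8528, -0.2132, 0.4264).
q_1·c_2 = (-0.2132)·3 + (-0.8528)·(-2) + (-0.2132)·(-3) + 0.4264·(-2) = 0.8528.
u_2 = c_2 − 0.8528·q_1 = (3.1818, -1.2727, -2.8182, -2.3636).
‖u_2‖ = 5.0272, so q_2 = (0.6329, -0.2532, -0.5606, -0.4702).
q_1·c_3 = (-0.2132)·(-1) + (-0.8528)·(-4) + (-0.2132)·4 + 0.4264·3 = 4.0508; q_2·c_3 = 0.6329·(-1) + (-0.2532)·(-4) + (-0.5606)·4 + (-0.4702)·3 = -3.2731.
u_3 = c_3 − 4.0508·q_1 + 3.2731·q_2 = (1.9353, -1.3741, 3.0288, -0.2662).
‖u_3‖ = 3.8572, so q_3 = (0.5017, -0.3562, 0.7852, -0.0690).
Qᵀb = (-1.4924, 3.2369, 0.4253).
Back-substitute: x_3 = 0.4253/3.8572 = 0.1103.
x_2 = (3.2369 + 3.2731·0.1103)/5.0272 = 0.7157.
x_1 = (-1.4924 − 0.8528·0.7157 − 4.0508·0.1103)/4.6904 = -0.5435.

x = (-0.5435, 0.7157, 0.1103)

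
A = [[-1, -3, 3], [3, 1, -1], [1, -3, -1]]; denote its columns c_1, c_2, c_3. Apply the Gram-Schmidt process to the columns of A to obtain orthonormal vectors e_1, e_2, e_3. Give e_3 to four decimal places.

c_1 = (-1, 3, 1); ‖c_1‖ = 3.3166, so e_1 = (-0.3015, 0.9045, 0.3015).
e_1·c_2 = (-0.3015)·(-3) + 0.9045·1 + 0.3015·(-3) = 0.9045.
u_2 = c_2 − 0.9045·e_1 = (-2.7273, 0.1818, -3.2727).
‖u_2‖ = 4.2640, so e_2 = (-0.6396, 0.0426, -0.7675).
e_1·c_3 = (-0.3015)·3 + 0.9045·(-1) + 0.3015·(-1) = -2.1106; e_2·c_3 = (-0.6396)·3 + 0.0426·(-1) + (-0.7675)·(-1) = -1.1939.
u_3 = c_3 + 2.1106·e_1 + 1.1939·e_2 = (1.6000, 0.9600, -1.2800).
‖u_3‖ = 2.2627, so e_3 = (0.7071, 0.4243, -0.5657).

e_3 = (0.7071, 0.4243, -0.5657)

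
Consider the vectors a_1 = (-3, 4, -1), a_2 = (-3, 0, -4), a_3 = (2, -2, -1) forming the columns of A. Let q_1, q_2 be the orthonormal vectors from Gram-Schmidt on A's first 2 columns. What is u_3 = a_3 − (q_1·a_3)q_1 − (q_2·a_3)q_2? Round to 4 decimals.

a_1 = (-3, 4, -1); ‖a_1‖ = 5.0990, so q_1 = (-0.5883, 0.7845, -0.1961).
q_1·a_2 = (-0.5883)·(-3) + 0.7845·0 + (-0.1961)·(-4) = 2.5495.
u_2 = a_2 − 2.5495·q_1 = (-1.5000, -2.0000, -3.5000).
‖u_2‖ = 4.3012, so q_2 = (-0.3487, -0.4650, -0.8137).
q_1·a_3 = (-0.5883)·2 + 0.7845·(-2) + (-0.1961)·(-1) = -2.5495; q_2·a_3 = (-0.3487)·2 + (-0.4650)·(-2) + (-0.8137)·(-1) = 1.0462.
u_3 = a_3 + 2.5495·q_1 − 1.0462·q_2 = (0.8649, 0.4865, -0.6486).

u_3 = (0.8649, 0.4865, -0.6486)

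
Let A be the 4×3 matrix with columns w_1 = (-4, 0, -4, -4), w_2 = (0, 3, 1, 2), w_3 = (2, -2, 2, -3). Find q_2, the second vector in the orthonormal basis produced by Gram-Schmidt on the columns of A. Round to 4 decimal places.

w_1 = (-4, 0, -4, -4); ‖w_1‖ = 6.9282, so q_1 = (-0.5774, 0.0000, -0.5774, -0.5774).
q_1·w_2 = (-0.5774)·0 + 0.0000·3 + (-0.5774)·1 + (-0.5774)·2 = -1.7321.
u_2 = w_2 + 1.7321·q_1 = (-1.0000, 3.0000, 0.0000, 1.0000).
‖u_2‖ = 3.3166, so q_2 = (-0.3015, 0.9045, 0.0000, 0.3015).

q_2 = (-0.3015, 0.9045, 0.0000, 0.3015)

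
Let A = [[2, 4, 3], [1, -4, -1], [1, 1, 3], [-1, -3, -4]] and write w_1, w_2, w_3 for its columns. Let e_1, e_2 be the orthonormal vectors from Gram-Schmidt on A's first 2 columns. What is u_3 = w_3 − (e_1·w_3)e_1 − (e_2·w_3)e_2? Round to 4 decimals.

w_1 = (2, 1, 1, -1); ‖w_1‖ = 2.6458, so e_1 = (0.7559, 0.3780, 0.3780, -0.3780).
e_1·w_2 = 0.7559·4 + 0.3780·(-4) + 0.3780·1 + (-0.3780)·(-3) = 3.0237.
u_2 = w_2 − 3.0237·e_1 = (1.7143, -5.1429, -0.1429, -1.8571).
‖u_2‖ = 5.7321, so e_2 = (0.2991, -0.8972, -0.0249, -0.3240).
e_1·w_3 = 0.7559·3 + 0.3780·(-1) + 0.3780·3 + (-0.3780)·(-4) = 4.5356; e_2·w_3 = 0.2991·3 + (-0.8972)·(-1) + (-0.0249)·3 + (-0.3240)·(-4) = 3.0156.
u_3 = w_3 − 4.5356·e_1 − 3.0156·e_2 = (-1.3304, -0.0087, 1.3609, -1.3087).

u_3 = (-1.3304, -0.0087, 1.3609, -1.3087)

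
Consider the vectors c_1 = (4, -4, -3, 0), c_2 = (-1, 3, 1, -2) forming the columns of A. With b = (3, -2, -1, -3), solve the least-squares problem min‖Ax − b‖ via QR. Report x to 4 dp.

x = (1.0591, 1.0748)

e_1 = c_1/‖c_1‖ = (4, -4, -3, 0)/6.4031 = (0.6247, -0.6247, -0.4685, 0.0000).
r_{12} = e_1·c_2 = -2.9673.
u_2 = c_2 + 2.9673·e_1 = (0.8537, 1.1463, -0.3902, -2.0000).
‖u_2‖ = 2.4890, so e_2 = (0.3430, 0.4606, -0.1568, -0.8035).
Qᵀb = (3.5920, 2.6752).
Back-substitute: x_2 = 2.6752/2.4890 = 1.0748.
x_1 = (3.5920 + 2.9673·1.0748)/6.4031 = 1.0591.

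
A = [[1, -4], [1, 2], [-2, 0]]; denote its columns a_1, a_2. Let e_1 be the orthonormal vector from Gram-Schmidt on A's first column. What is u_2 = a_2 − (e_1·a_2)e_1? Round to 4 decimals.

a_1 = (1, 1, -2); ‖a_1‖ = 2.4495, so e_1 = (0.4082, 0.4082, -0.8165).
e_1·a_2 = 0.4082·(-4) + 0.4082·2 + (-0.8165)·0 = -0.8165.
u_2 = a_2 + 0.8165·e_1 = (-3.6667, 2.3333, -0.6667).

u_2 = (-3.6667, 2.3333, -0.6667)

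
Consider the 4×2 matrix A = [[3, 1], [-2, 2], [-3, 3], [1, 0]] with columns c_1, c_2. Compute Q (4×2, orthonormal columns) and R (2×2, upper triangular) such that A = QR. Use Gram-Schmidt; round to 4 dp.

c_1 = (3, -2, -3, 1); ‖c_1‖ = 4.7958, so q_1 = (0.6255, -0.4170, -0.6255, 0.2085).
q_1·c_2 = 0.6255·1 + (-0.4170)·2 + (-0.6255)·3 + 0.2085·0 = -2.0851.
u_2 = c_2 + 2.0851·q_1 = (2.3043, 1.1304, 1.6957, 0.4348).
‖u_2‖ = 3.1068, so q_2 = (0.7417, 0.3639, 0.5458, 0.1399).

Q = [[0.6255, 0.7417], [-0.4170, 0.3639], [-0.6255, 0.5458], [0.2085, 0.1399]], R = [[4.7958, -2.0851], [0.0000, 3.1068]]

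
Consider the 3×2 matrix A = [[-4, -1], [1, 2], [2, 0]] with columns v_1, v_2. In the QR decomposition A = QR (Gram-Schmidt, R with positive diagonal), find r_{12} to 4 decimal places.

r_{12} = 1.3093

v_1 = (-4, 1, 2); ‖v_1‖ = 4.5826, so q_1 = (-0.8729, 0.2182, 0.4364).
r_{12} = q_1·v_2 = 1.3093.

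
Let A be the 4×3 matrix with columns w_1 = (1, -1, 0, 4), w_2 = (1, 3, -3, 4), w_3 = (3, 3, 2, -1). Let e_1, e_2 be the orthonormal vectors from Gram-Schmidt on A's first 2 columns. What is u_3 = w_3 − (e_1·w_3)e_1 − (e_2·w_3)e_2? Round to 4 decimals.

u_3 = (3.1751, 1.9770, 2.6359, -0.2995)

e_1 = w_1/‖w_1‖ = (1, -1, 0, 4)/4.2426 = (0.2357, -0.2357, 0.0000, 0.9428).
r_{12} = e_1·w_2 = 3.2998.
u_2 = w_2 − 3.2998·e_1 = (0.2222, 3.7778, -3.0000, 0.8889).
‖u_2‖ = 4.9103, so e_2 = (0.0453, 0.7694, -0.6110, 0.1810).
r_{13} = e_1·w_3 = -0.9428; r_{23} = e_2·w_3 = 1.0409.
u_3 = w_3 + 0.9428·e_1 − 1.0409·e_2 = (3.1751, 1.9770, 2.6359, -0.2995).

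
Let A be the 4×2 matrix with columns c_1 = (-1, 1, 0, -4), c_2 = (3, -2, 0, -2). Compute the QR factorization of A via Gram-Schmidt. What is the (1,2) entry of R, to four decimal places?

q_1 = c_1/‖c_1‖ = (-1, 1, 0, -4)/4.2426 = (-0.2357, 0.2357, 0.0000, -0.9428).
r_{12} = q_1·c_2 = 0.7071.

r_{12} = 0.7071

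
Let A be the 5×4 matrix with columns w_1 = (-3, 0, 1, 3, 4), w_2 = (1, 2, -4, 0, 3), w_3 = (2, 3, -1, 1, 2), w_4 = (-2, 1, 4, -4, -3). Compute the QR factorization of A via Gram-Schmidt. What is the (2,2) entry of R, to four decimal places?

r_{22} = 5.4116

w_1 = (-3, 0, 1, 3, 4); ‖w_1‖ = 5.9161, so e_1 = (-0.5071, 0.0000, 0.1690, 0.5071, 0.6761).
e_1·w_2 = (-0.5071)·1 + 0.0000·2 + 0.1690·(-4) + 0.5071·0 + 0.6761·3 = 0.8452.
u_2 = w_2 − 0.8452·e_1 = (1.4286, 2.0000, -4.1429, -0.4286, 2.4286).
r_{22} = ‖u_2‖ = 5.4116.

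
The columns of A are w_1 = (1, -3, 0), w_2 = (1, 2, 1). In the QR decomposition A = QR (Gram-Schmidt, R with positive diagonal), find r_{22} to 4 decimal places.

r_{22} = 1.8708

w_1 = (1, -3, 0); ‖w_1‖ = 3.1623, so e_1 = (0.3162, -0.9487, 0.0000).
e_1·w_2 = 0.3162·1 + (-0.9487)·2 + 0.0000·1 = -1.5811.
u_2 = w_2 + 1.5811·e_1 = (1.5000, 0.5000, 1.0000).
r_{22} = ‖u_2‖ = 1.8708.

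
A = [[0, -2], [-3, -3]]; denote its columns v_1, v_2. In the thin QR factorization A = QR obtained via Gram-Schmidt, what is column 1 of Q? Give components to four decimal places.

v_1 = (0, -3); ‖v_1‖ = 3.0000, so q_1 = (0.0000, -1.0000).

q_1 = (0.0000, -1.0000)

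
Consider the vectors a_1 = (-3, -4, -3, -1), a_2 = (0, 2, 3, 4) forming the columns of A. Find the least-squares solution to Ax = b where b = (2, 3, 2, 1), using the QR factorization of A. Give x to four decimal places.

x = (-0.6777, 0.0610)

e_1 = a_1/‖a_1‖ = (-3, -4, -3, -1)/5.9161 = (-0.5071, -0.6761, -0.5071, -0.1690).
r_{12} = e_1·a_2 = -3.5496.
u_2 = a_2 + 3.5496·e_1 = (-1.8000, -0.4000, 1.2000, 3.4000).
‖u_2‖ = 4.0497, so e_2 = (-0.4445, -0.0988, 0.2963, 0.8396).
Qᵀb = (-4.2258, 0.2469).
Back-substitute: x_2 = 0.2469/4.0497 = 0.0610.
x_1 = (-4.2258 + 3.5496·0.0610)/5.9161 = -0.6777.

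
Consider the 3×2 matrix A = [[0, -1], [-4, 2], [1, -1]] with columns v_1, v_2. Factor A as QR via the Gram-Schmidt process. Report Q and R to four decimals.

v_1 = (0, -4, 1); ‖v_1‖ = 4.1231, so e_1 = (0.0000, -0.9701, 0.2425).
e_1·v_2 = 0.0000·(-1) + (-0.9701)·2 + 0.2425·(-1) = -2.1828.
u_2 = v_2 + 2.1828·e_1 = (-1.0000, -0.1176, -0.4706).
‖u_2‖ = 1.1114, so e_2 = (-0.8997, -0.1059, -0.4234).

Q = [[0.0000, -0.8997], [-0.9701, -0.1059], [0.2425, -0.4234]], R = [[4.1231, -2.1828], [0.0000, 1.1114]]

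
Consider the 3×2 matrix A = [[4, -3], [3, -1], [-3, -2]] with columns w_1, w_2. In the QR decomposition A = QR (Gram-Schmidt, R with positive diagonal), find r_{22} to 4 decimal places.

r_{22} = 3.4085

w_1 = (4, 3, -3); ‖w_1‖ = 5.8310, so q_1 = (0.6860, 0.5145, -0.5145).
q_1·w_2 = 0.6860·(-3) + 0.5145·(-1) + (-0.5145)·(-2) = -1.5435.
u_2 = w_2 + 1.5435·q_1 = (-1.9412, -0.2059, -2.7941).
r_{22} = ‖u_2‖ = 3.4085.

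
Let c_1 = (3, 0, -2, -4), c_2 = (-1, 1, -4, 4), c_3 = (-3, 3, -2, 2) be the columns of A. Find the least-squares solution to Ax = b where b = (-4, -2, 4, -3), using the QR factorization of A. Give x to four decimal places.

c_1 = (3, 0, -2, -4); ‖c_1‖ = 5.3852, so q_1 = (0.5571, 0.0000, -0.3714, -0.7428).
q_1·c_2 = 0.5571·(-1) + 0.0000·1 + (-0.3714)·(-4) + (-0.7428)·4 = -2.0426.
u_2 = c_2 + 2.0426·q_1 = (0.1379, 1.0000, -4.7586, 2.4828).
‖u_2‖ = 5.4615, so q_2 = (0.0253, 0.1831, -0.8713, 0.4546).
q_1·c_3 = 0.5571·(-3) + 0.0000·3 + (-0.3714)·(-2) + (-0.7428)·2 = -2.4140; q_2·c_3 = 0.0253·(-3) + 0.1831·3 + (-0.8713)·(-2) + 0.4546·2 = 3.1253.
u_3 = c_3 + 2.4140·q_1 − 3.1253·q_2 = (-1.7341, 2.4277, -0.1734, -1.2139).
‖u_3‖ = 3.2256, so q_3 = (-0.5376, 0.7526, -0.0538, -0.3763).
Qᵀb = (-1.4856, -5.3162, 1.5590).
Back-substitute: x_3 = 1.5590/3.2256 = 0.4833.
x_2 = (-5.3162 − 3.1253·0.4833)/5.4615 = -1.2500.
x_1 = (-1.4856 + 2.0426·(-1.2500) + 2.4140·0.4833)/5.3852 = -0.5333.

x = (-0.5333, -1.2500, 0.4833)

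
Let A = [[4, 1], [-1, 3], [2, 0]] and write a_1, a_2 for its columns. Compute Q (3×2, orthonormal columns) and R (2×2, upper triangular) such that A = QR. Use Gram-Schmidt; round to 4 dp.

Q = [[0.8729, 0.2566], [-0.2182, 0.9660], [0.4364, -0.0302]], R = [[4.5826, 0.2182], [0.0000, 3.1547]]

q_1 = a_1/‖a_1‖ = (4, -1, 2)/4.5826 = (0.8729, -0.2182, 0.4364).
r_{12} = q_1·a_2 = 0.2182.
u_2 = a_2 − 0.2182·q_1 = (0.8095, 3.0476, -0.0952).
‖u_2‖ = 3.1547, so q_2 = (0.2566, 0.9660, -0.0302).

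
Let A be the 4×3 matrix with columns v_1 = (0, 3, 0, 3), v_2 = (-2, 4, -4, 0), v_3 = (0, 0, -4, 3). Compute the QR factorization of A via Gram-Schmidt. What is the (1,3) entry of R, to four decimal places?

e_1 = v_1/‖v_1‖ = (0, 3, 0, 3)/4.2426 = (0.0000, 0.7071, 0.0000, 0.7071).
r_{13} = e_1·v_3 = 2.1213.

r_{13} = 2.1213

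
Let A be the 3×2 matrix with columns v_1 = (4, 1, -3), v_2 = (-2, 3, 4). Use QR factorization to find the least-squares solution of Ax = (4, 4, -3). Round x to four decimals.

v_1 = (4, 1, -3); ‖v_1‖ = 5.0990, so e_1 = (0.7845, 0.1961, -0.5883).
e_1·v_2 = 0.7845·(-2) + 0.1961·3 + (-0.5883)·4 = -3.3340.
u_2 = v_2 + 3.3340·e_1 = (0.6154, 3.6538, 2.0385).
‖u_2‖ = 4.2290, so e_2 = (0.1455, 0.8640, 0.4820).
Qᵀb = (5.6874, 2.5920).
Back-substitute: x_2 = 2.5920/4.2290 = 0.6129.
x_1 = (5.6874 + 3.3340·0.6129)/5.0990 = 1.5161.

x = (1.5161, 0.6129)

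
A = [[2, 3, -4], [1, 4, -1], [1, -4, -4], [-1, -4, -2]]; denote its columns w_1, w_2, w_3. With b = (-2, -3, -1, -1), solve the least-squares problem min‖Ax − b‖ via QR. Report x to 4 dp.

w_1 = (2, 1, 1, -1); ‖w_1‖ = 2.6458, so e_1 = (0.7559, 0.3780, 0.3780, -0.3780).
e_1·w_2 = 0.7559·3 + 0.3780·4 + 0.3780·(-4) + (-0.3780)·(-4) = 3.7796.
u_2 = w_2 − 3.7796·e_1 = (0.1429, 2.5714, -5.4286, -2.5714).
‖u_2‖ = 6.5356, so e_2 = (0.0219, 0.3934, -0.8306, -0.3934).
e_1·w_3 = 0.7559·(-4) + 0.3780·(-1) + 0.3780·(-4) + (-0.3780)·(-2) = -4.1576; e_2·w_3 = 0.0219·(-4) + 0.3934·(-1) + (-0.8306)·(-4) + (-0.3934)·(-2) = 3.6285.
u_3 = w_3 + 4.1576·e_1 − 3.6285·e_2 = (-0.9365, -0.8562, 0.5853, -2.1438).
‖u_3‖ = 2.5590, so e_3 = (-0.3659, -0.3346, 0.2287, -0.8378).
Qᵀb = (-2.6458, 0.0000, 2.3447).
Back-substitute: x_3 = 2.3447/2.5590 = 0.9162.
x_2 = (0.0000 − 3.6285·0.9162)/6.5356 = -0.5087.
x_1 = (-2.6458 − 3.7796·(-0.5087) + 4.1576·0.9162)/2.6458 = 1.1665.

x = (1.1665, -0.5087, 0.9162)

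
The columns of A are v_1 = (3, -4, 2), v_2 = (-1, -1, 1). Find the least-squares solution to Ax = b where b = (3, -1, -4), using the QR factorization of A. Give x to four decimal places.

x = (0.4231, -2.4231)

v_1 = (3, -4, 2); ‖v_1‖ = 5.3852, so e_1 = (0.5571, -0.7428, 0.3714).
e_1·v_2 = 0.5571·(-1) + (-0.7428)·(-1) + 0.3714·1 = 0.5571.
u_2 = v_2 − 0.5571·e_1 = (-1.3103, -0.5862, 0.7931).
‖u_2‖ = 1.6400, so e_2 = (-0.7990, -0.3574, 0.4836).
Qᵀb = (0.9285, -3.9739).
Back-substitute: x_2 = -3.9739/1.6400 = -2.4231.
x_1 = (0.9285 − 0.5571·(-2.4231))/5.3852 = 0.4231.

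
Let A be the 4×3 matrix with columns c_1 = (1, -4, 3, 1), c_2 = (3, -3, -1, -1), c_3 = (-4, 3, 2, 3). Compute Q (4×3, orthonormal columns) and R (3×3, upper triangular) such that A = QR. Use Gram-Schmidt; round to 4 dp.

Q = [[0.1925, 0.6581, 0.0983], [-0.7698, -0.3479, -0.0631], [0.5774, -0.5641, -0.4172], [0.1925, -0.3573, 0.9013]], R = [[5.1962, 2.1170, -1.3472], [0.0000, 3.9394, -5.8761], [0.0000, 0.0000, 1.2870]]

e_1 = c_1/‖c_1‖ = (1, -4, 3, 1)/5.1962 = (0.1925, -0.7698, 0.5774, 0.1925).
r_{12} = e_1·c_2 = 2.1170.
u_2 = c_2 − 2.1170·e_1 = (2.5926, -1.3704, -2.2222, -1.4074).
‖u_2‖ = 3.9394, so e_2 = (0.6581, -0.3479, -0.5641, -0.3573).
r_{13} = e_1·c_3 = -1.3472; r_{23} = e_2·c_3 = -5.8761.
u_3 = c_3 + 1.3472·e_1 + 5.8761·e_2 = (0.1265, -0.0811, -0.5370, 1.1599).
‖u_3‖ = 1.2870, so e_3 = (0.0983, -0.0631, -0.4172, 0.9013).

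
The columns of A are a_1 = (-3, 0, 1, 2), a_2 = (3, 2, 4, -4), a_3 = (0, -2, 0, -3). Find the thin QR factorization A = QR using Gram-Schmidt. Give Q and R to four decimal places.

Q = [[-0.8018, 0.0373, -0.4065], [0.0000, 0.3485, -0.6708], [0.2673, 0.8589, 0.0203], [0.5345, -0.3734, -0.6200]], R = [[3.7417, -3.4744, -1.6036], [0.0000, 5.7383, 0.4232], [0.0000, 0.0000, 3.2015]]

e_1 = a_1/‖a_1‖ = (-3, 0, 1, 2)/3.7417 = (-0.8018, 0.0000, 0.2673, 0.5345).
r_{12} = e_1·a_2 = -3.4744.
u_2 = a_2 + 3.4744·e_1 = (0.2143, 2.0000, 4.9286, -2.1429).
‖u_2‖ = 5.7383, so e_2 = (0.0373, 0.3485, 0.8589, -0.3734).
r_{13} = e_1·a_3 = -1.6036; r_{23} = e_2·a_3 = 0.4232.
u_3 = a_3 + 1.6036·e_1 − 0.4232·e_2 = (-1.3015, -2.1475, 0.0651, -1.9848).
‖u_3‖ = 3.2015, so e_3 = (-0.4065, -0.6708, 0.0203, -0.6200).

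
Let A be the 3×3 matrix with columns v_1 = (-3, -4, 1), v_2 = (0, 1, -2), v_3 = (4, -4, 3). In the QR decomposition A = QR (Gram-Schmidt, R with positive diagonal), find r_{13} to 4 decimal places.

v_1 = (-3, -4, 1); ‖v_1‖ = 5.0990, so q_1 = (-0.5883, -0.7845, 0.1961).
r_{13} = q_1·v_3 = 1.3728.

r_{13} = 1.3728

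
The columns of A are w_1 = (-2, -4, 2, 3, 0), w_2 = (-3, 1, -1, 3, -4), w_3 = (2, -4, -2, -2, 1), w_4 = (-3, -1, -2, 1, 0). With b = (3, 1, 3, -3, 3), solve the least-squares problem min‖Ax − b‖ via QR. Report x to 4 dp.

x = (0.0108, -0.9185, -0.3985, -0.4771)

q_1 = w_1/‖w_1‖ = (-2, -4, 2, 3, 0)/5.7446 = (-0.3482, -0.6963, 0.3482, 0.5222, 0.0000).
r_{12} = q_1·w_2 = 1.5667.
u_2 = w_2 − 1.5667·q_1 = (-2.4545, 2.0909, -1.5455, 2.1818, -4.0000).
‖u_2‖ = 5.7918, so q_2 = (-0.4238, 0.3610, -0.2668, 0.3767, -0.6906).
r_{13} = q_1·w_3 = 0.3482; r_{23} = q_2·w_3 = -3.2020.
u_3 = w_3 − 0.3482·q_1 + 3.2020·q_2 = (0.7642, -2.6016, -2.9756, -0.9756, -1.2114).
‖u_3‖ = 4.3158, so q_3 = (0.1771, -0.6028, -0.6895, -0.2261, -0.2807).
r_{14} = q_1·w_4 = 1.5667; r_{24} = q_2·w_4 = 1.8207; r_{34} = q_3·w_4 = 1.2245.
u_4 = w_4 − 1.5667·q_1 − 1.8207·q_2 − 1.2245·q_3 = (-1.8998, 0.1717, -1.2154, -0.2273, 1.6011).
‖u_4‖ = 2.7805, so q_4 = (-0.6832, 0.0618, -0.4371, -0.0817, 0.5759).
Qᵀb = (-2.2630, -4.9129, -2.3039, -1.3266).
Back-substitute: x_4 = -1.3266/2.7805 = -0.4771.
x_3 = (-2.3039 − 1.2245·(-0.4771))/4.3158 = -0.3985.
x_2 = (-4.9129 + 3.2020·(-0.3985) − 1.8207·(-0.4771))/5.7918 = -0.9185.
x_1 = (-2.2630 − 1.5667·(-0.9185) − 0.3482·(-0.3985) − 1.5667·(-0.4771))/5.7446 = 0.0108.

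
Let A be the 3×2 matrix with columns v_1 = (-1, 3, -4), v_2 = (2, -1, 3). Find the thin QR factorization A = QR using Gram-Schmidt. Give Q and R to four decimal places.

Q = [[-0.1961, 0.7926], [0.5883, 0.5661], [-0.7845, 0.2265]], R = [[5.0990, -3.3340], [0.0000, 1.6984]]

q_1 = v_1/‖v_1‖ = (-1, 3, -4)/5.0990 = (-0.1961, 0.5883, -0.7845).
r_{12} = q_1·v_2 = -3.3340.
u_2 = v_2 + 3.3340·q_1 = (1.3462, 0.9615, 0.3846).
‖u_2‖ = 1.6984, so q_2 = (0.7926, 0.5661, 0.2265).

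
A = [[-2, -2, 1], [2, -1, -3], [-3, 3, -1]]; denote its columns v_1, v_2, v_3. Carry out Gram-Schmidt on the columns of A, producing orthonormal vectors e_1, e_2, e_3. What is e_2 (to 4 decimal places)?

e_2 = (-0.8468, -0.0529, 0.5293)

v_1 = (-2, 2, -3); ‖v_1‖ = 4.1231, so e_1 = (-0.4851, 0.4851, -0.7276).
e_1·v_2 = (-0.4851)·(-2) + 0.4851·(-1) + (-0.7276)·3 = -1.6977.
u_2 = v_2 + 1.6977·e_1 = (-2.8235, -0.1765, 1.7647).
‖u_2‖ = 3.3343, so e_2 = (-0.8468, -0.0529, 0.5293).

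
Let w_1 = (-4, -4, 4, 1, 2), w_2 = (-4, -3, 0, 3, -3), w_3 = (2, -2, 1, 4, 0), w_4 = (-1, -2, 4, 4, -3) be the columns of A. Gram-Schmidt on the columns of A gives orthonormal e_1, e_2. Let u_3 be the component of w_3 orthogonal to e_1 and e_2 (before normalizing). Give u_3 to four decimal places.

u_3 = (3.0254, -1.1741, 0.7727, 3.3446, 0.4849)

w_1 = (-4, -4, 4, 1, 2); ‖w_1‖ = 7.2801, so e_1 = (-0.5494, -0.5494, 0.5494, 0.1374, 0.2747).
e_1·w_2 = (-0.5494)·(-4) + (-0.5494)·(-3) + 0.5494·0 + 0.1374·3 + 0.2747·(-3) = 3.4340.
u_2 = w_2 − 3.4340·e_1 = (-2.1132, -1.1132, -1.8868, 2.5283, -3.9434).
‖u_2‖ = 5.5864, so e_2 = (-0.3783, -0.1993, -0.3377, 0.4526, -0.7059).
e_1·w_3 = (-0.5494)·2 + (-0.5494)·(-2) + 0.5494·1 + 0.1374·4 + 0.2747·0 = 1.0989; e_2·w_3 = (-0.3783)·2 + (-0.1993)·(-2) + (-0.3377)·1 + 0.4526·4 + (-0.7059)·0 = 1.1146.
u_3 = w_3 − 1.0989·e_1 − 1.1146·e_2 = (3.0254, -1.1741, 0.7727, 3.3446, 0.4849).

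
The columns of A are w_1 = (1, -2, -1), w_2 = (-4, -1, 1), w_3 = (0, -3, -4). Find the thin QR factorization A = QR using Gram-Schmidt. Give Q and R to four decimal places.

Q = [[0.4082, -0.8616, -0.3015], [-0.8165, -0.4924, 0.3015], [-0.4082, 0.1231, -0.9045]], R = [[2.4495, -1.2247, 4.0825], [0.0000, 4.0620, 0.9847], [0.0000, 0.0000, 2.7136]]

w_1 = (1, -2, -1); ‖w_1‖ = 2.4495, so q_1 = (0.4082, -0.8165, -0.4082).
q_1·w_2 = 0.4082·(-4) + (-0.8165)·(-1) + (-0.4082)·1 = -1.2247.
u_2 = w_2 + 1.2247·q_1 = (-3.5000, -2.0000, 0.5000).
‖u_2‖ = 4.0620, so q_2 = (-0.8616, -0.4924, 0.1231).
q_1·w_3 = 0.4082·0 + (-0.8165)·(-3) + (-0.4082)·(-4) = 4.0825; q_2·w_3 = (-0.8616)·0 + (-0.4924)·(-3) + 0.1231·(-4) = 0.9847.
u_3 = w_3 − 4.0825·q_1 − 0.9847·q_2 = (-0.8182, 0.8182, -2.4545).
‖u_3‖ = 2.7136, so q_3 = (-0.3015, 0.3015, -0.9045).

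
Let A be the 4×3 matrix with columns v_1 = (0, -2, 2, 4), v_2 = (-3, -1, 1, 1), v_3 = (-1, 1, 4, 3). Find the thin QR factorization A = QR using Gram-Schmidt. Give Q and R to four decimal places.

e_1 = v_1/‖v_1‖ = (0, -2, 2, 4)/4.8990 = (0.0000, -0.4082, 0.4082, 0.8165).
r_{12} = e_1·v_2 = 1.6330.
u_2 = v_2 − 1.6330·e_1 = (-3.0000, -0.3333, 0.3333, -0.3333).
‖u_2‖ = 3.0551, so e_2 = (-0.9820, -0.1091, 0.1091, -0.1091).
r_{13} = e_1·v_3 = 3.6742; r_{23} = e_2·v_3 = 0.9820.
u_3 = v_3 − 3.6742·e_1 − 0.9820·e_2 = (-0.0357, 2.6071, 2.3929, 0.1071).
‖u_3‖ = 3.5406, so e_3 = (-0.0101, 0.7364, 0.6758, 0.0303).

Q = [[0.0000, -0.9820, -0.0101], [-0.4082, -0.1091, 0.7364], [0.4082, 0.1091, 0.6758], [0.8165, -0.1091, 0.0303]], R = [[4.8990, 1.6330, 3.6742], [0.0000, 3.0551, 0.9820], [0.0000, 0.0000, 3.5406]]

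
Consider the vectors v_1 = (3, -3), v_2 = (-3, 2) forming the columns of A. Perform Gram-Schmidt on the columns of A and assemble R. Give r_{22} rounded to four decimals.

q_1 = v_1/‖v_1‖ = (3, -3)/4.2426 = (0.7071, -0.7071).
r_{12} = q_1·v_2 = -3.5355.
u_2 = v_2 + 3.5355·q_1 = (-0.5000, -0.5000).
r_{22} = ‖u_2‖ = 0.7071.

r_{22} = 0.7071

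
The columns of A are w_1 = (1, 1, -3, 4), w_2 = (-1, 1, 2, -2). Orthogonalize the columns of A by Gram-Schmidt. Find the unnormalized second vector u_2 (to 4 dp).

w_1 = (1, 1, -3, 4); ‖w_1‖ = 5.1962, so e_1 = (0.1925, 0.1925, -0.5774, 0.7698).
e_1·w_2 = 0.1925·(-1) + 0.1925·1 + (-0.5774)·2 + 0.7698·(-2) = -2.6943.
u_2 = w_2 + 2.6943·e_1 = (-0.4815, 1.5185, 0.4444, 0.0741).

u_2 = (-0.4815, 1.5185, 0.4444, 0.0741)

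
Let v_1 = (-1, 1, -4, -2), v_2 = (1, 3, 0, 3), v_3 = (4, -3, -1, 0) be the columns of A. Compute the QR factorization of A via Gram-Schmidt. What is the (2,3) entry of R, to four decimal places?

r_{23} = -1.2973

v_1 = (-1, 1, -4, -2); ‖v_1‖ = 4.6904, so e_1 = (-0.2132, 0.2132, -0.8528, -0.4264).
e_1·v_2 = (-0.2132)·1 + 0.2132·3 + (-0.8528)·0 + (-0.4264)·3 = -0.8528.
u_2 = v_2 + 0.8528·e_1 = (0.8182, 3.1818, -0.7273, 2.6364).
‖u_2‖ = 4.2747, so e_2 = (0.1914, 0.7443, -0.1701, 0.6167).
r_{23} = e_2·v_3 = -1.2973.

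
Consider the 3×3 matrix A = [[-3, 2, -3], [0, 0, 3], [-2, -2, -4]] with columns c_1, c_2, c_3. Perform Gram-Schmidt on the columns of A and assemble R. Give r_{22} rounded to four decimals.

c_1 = (-3, 0, -2); ‖c_1‖ = 3.6056, so e_1 = (-0.8321, 0.0000, -0.5547).
e_1·c_2 = (-0.8321)·2 + 0.0000·0 + (-0.5547)·(-2) = -0.5547.
u_2 = c_2 + 0.5547·e_1 = (1.5385, 0.0000, -2.3077).
r_{22} = ‖u_2‖ = 2.7735.

r_{22} = 2.7735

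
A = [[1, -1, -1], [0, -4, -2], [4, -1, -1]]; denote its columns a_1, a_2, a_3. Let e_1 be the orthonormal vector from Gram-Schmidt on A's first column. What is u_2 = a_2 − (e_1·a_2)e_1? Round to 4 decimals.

u_2 = (-0.7059, -4.0000, 0.1765)

e_1 = a_1/‖a_1‖ = (1, 0, 4)/4.1231 = (0.2425, 0.0000, 0.9701).
r_{12} = e_1·a_2 = -1.2127.
u_2 = a_2 + 1.2127·e_1 = (-0.7059, -4.0000, 0.1765).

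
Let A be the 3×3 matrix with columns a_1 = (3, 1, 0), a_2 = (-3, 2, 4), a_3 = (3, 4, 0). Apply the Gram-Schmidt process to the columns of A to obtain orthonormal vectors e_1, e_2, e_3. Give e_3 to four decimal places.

e_3 = (-0.2577, 0.7730, -0.5797)

e_1 = a_1/‖a_1‖ = (3, 1, 0)/3.1623 = (0.9487, 0.3162, 0.0000).
r_{12} = e_1·a_2 = -2.2136.
u_2 = a_2 + 2.2136·e_1 = (-0.9000, 2.7000, 4.0000).
‖u_2‖ = 4.9092, so e_2 = (-0.1833, 0.5500, 0.8148).
r_{13} = e_1·a_3 = 4.1110; r_{23} = e_2·a_3 = 1.6500.
u_3 = a_3 − 4.1110·e_1 − 1.6500·e_2 = (-0.5975, 1.7925, -1.3444).
‖u_3‖ = 2.3190, so e_3 = (-0.2577, 0.7730, -0.5797).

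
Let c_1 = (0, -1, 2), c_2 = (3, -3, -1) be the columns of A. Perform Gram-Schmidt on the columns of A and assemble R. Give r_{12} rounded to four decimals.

c_1 = (0, -1, 2); ‖c_1‖ = 2.2361, so e_1 = (0.0000, -0.4472, 0.8944).
r_{12} = e_1·c_2 = 0.4472.

r_{12} = 0.4472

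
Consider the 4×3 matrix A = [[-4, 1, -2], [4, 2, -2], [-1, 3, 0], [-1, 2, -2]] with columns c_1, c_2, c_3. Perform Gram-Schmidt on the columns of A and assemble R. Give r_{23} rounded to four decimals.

r_{23} = -2.3451

e_1 = c_1/‖c_1‖ = (-4, 4, -1, -1)/5.8310 = (-0.6860, 0.6860, -0.1715, -0.1715).
r_{12} = e_1·c_2 = -0.1715.
u_2 = c_2 + 0.1715·e_1 = (0.8824, 2.1176, 2.9706, 1.9706).
‖u_2‖ = 4.2392, so e_2 = (0.2081, 0.4995, 0.7007, 0.4649).
r_{23} = e_2·c_3 = -2.3451.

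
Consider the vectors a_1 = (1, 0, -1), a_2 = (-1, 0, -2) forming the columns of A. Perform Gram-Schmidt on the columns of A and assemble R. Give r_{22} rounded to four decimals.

r_{22} = 2.1213

e_1 = a_1/‖a_1‖ = (1, 0, -1)/1.4142 = (0.7071, 0.0000, -0.7071).
r_{12} = e_1·a_2 = 0.7071.
u_2 = a_2 − 0.7071·e_1 = (-1.5000, 0.0000, -1.5000).
r_{22} = ‖u_2‖ = 2.1213.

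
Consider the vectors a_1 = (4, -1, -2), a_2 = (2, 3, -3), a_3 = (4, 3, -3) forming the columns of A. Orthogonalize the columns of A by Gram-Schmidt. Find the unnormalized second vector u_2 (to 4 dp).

a_1 = (4, -1, -2); ‖a_1‖ = 4.5826, so e_1 = (0.8729, -0.2182, -0.4364).
e_1·a_2 = 0.8729·2 + (-0.2182)·3 + (-0.4364)·(-3) = 2.4004.
u_2 = a_2 − 2.4004·e_1 = (-0.0952, 3.5238, -1.9524).

u_2 = (-0.0952, 3.5238, -1.9524)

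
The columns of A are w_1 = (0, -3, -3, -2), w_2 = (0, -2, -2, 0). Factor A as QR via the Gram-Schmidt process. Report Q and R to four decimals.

q_1 = w_1/‖w_1‖ = (0, -3, -3, -2)/4.6904 = (0.0000, -0.6396, -0.6396, -0.4264).
r_{12} = q_1·w_2 = 2.5584.
u_2 = w_2 − 2.5584·q_1 = (0.0000, -0.3636, -0.3636, 1.0909).
‖u_2‖ = 1.2060, so q_2 = (0.0000, -0.3015, -0.3015, 0.9045).

Q = [[0.0000, 0.0000], [-0.6396, -0.3015], [-0.6396, -0.3015], [-0.4264, 0.9045]], R = [[4.6904, 2.5584], [0.0000, 1.2060]]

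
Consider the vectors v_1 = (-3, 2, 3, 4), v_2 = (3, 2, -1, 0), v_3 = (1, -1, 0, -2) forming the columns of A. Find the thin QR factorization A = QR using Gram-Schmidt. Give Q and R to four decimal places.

e_1 = v_1/‖v_1‖ = (-3, 2, 3, 4)/6.1644 = (-0.4867, 0.3244, 0.4867, 0.6489).
r_{12} = e_1·v_2 = -1.2978.
u_2 = v_2 + 1.2978·e_1 = (2.3684, 2.4211, -0.3684, 0.8421).
‖u_2‖ = 3.5094, so e_2 = (0.6749, 0.6899, -0.1050, 0.2400).
r_{13} = e_1·v_3 = -2.1089; r_{23} = e_2·v_3 = -0.4949.
u_3 = v_3 + 2.1089·e_1 + 0.4949·e_2 = (0.3077, 0.0256, 0.9744, -0.5128).
‖u_3‖ = 1.1435, so e_3 = (0.2691, 0.0224, 0.8521, -0.4484).

Q = [[-0.4867, 0.6749, 0.2691], [0.3244, 0.6899, 0.0224], [0.4867, -0.1050, 0.8521], [0.6489, 0.2400, -0.4484]], R = [[6.1644, -1.2978, -2.1089], [0.0000, 3.5094, -0.4949], [0.0000, 0.0000, 1.1435]]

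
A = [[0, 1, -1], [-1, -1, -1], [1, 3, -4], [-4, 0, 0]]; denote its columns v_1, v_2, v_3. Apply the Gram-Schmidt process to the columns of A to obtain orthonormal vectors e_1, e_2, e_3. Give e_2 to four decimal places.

e_2 = (0.3145, -0.2446, 0.8736, 0.2795)

e_1 = v_1/‖v_1‖ = (0, -1, 1, -4)/4.2426 = (0.0000, -0.2357, 0.2357, -0.9428).
r_{12} = e_1·v_2 = 0.9428.
u_2 = v_2 − 0.9428·e_1 = (1.0000, -0.7778, 2.7778, 0.8889).
‖u_2‖ = 3.1798, so e_2 = (0.3145, -0.2446, 0.8736, 0.2795).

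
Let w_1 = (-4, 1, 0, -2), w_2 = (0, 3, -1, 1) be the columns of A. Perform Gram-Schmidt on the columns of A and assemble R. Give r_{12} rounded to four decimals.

e_1 = w_1/‖w_1‖ = (-4, 1, 0, -2)/4.5826 = (-0.8729, 0.2182, 0.0000, -0.4364).
r_{12} = e_1·w_2 = 0.2182.

r_{12} = 0.2182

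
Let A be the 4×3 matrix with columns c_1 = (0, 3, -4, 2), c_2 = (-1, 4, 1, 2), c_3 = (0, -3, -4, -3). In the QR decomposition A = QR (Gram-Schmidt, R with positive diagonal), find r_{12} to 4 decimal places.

c_1 = (0, 3, -4, 2); ‖c_1‖ = 5.3852, so q_1 = (0.0000, 0.5571, -0.7428, 0.3714).
r_{12} = q_1·c_2 = 2.2283.

r_{12} = 2.2283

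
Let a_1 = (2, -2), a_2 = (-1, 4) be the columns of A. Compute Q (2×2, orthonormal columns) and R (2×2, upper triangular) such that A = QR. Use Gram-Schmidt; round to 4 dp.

Q = [[0.7071, 0.7071], [-0.7071, 0.7071]], R = [[2.8284, -3.5355], [0.0000, 2.1213]]

q_1 = a_1/‖a_1‖ = (2, -2)/2.8284 = (0.7071, -0.7071).
r_{12} = q_1·a_2 = -3.5355.
u_2 = a_2 + 3.5355·q_1 = (1.5000, 1.5000).
‖u_2‖ = 2.1213, so q_2 = (0.7071, 0.7071).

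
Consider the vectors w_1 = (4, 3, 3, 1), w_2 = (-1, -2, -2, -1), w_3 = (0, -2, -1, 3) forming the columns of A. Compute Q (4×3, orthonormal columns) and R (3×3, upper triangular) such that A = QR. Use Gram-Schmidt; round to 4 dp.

Q = [[0.6761, 0.7142, 0.1775], [0.5071, -0.4112, -0.4052], [0.5071, -0.4112, -0.1275], [0.1690, -0.3896, 0.8877]], R = [[5.9161, -2.8735, -1.0142], [0.0000, 1.3202, 0.0649], [0.0000, 0.0000, 3.6010]]

w_1 = (4, 3, 3, 1); ‖w_1‖ = 5.9161, so e_1 = (0.6761, 0.5071, 0.5071, 0.1690).
e_1·w_2 = 0.6761·(-1) + 0.5071·(-2) + 0.5071·(-2) + 0.1690·(-1) = -2.8735.
u_2 = w_2 + 2.8735·e_1 = (0.9429, -0.5429, -0.5429, -0.5143).
‖u_2‖ = 1.3202, so e_2 = (0.7142, -0.4112, -0.4112, -0.3896).
e_1·w_3 = 0.6761·0 + 0.5071·(-2) + 0.5071·(-1) + 0.1690·3 = -1.0142; e_2·w_3 = 0.7142·0 + (-0.4112)·(-2) + (-0.4112)·(-1) + (-0.3896)·3 = 0.0649.
u_3 = w_3 + 1.0142·e_1 − 0.0649·e_2 = (0.6393, -1.4590, -0.4590, 3.1967).
‖u_3‖ = 3.6010, so e_3 = (0.1775, -0.4052, -0.1275, 0.8877).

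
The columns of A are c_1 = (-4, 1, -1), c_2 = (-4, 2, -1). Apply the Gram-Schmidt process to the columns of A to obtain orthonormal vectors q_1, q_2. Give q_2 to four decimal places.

q_2 = (0.2287, 0.9718, 0.0572)

c_1 = (-4, 1, -1); ‖c_1‖ = 4.2426, so q_1 = (-0.9428, 0.2357, -0.2357).
q_1·c_2 = (-0.9428)·(-4) + 0.2357·2 + (-0.2357)·(-1) = 4.4783.
u_2 = c_2 − 4.4783·q_1 = (0.2222, 0.9444, 0.0556).
‖u_2‖ = 0.9718, so q_2 = (0.2287, 0.9718, 0.0572).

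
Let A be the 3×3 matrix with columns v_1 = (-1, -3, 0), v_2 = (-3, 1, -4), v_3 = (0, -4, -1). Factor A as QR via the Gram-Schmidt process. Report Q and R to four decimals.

Q = [[-0.3162, -0.5883, 0.7442], [-0.9487, 0.1961, -0.2481], [0.0000, -0.7845, -0.6202]], R = [[3.1623, 0.0000, 3.7947], [0.0000, 5.0990, 0.0000], [0.0000, 0.0000, 1.6125]]

q_1 = v_1/‖v_1‖ = (-1, -3, 0)/3.1623 = (-0.3162, -0.9487, 0.0000).
r_{12} = q_1·v_2 = 0.0000.
u_2 = v_2 + 0.0000·q_1 = (-3.0000, 1.0000, -4.0000).
‖u_2‖ = 5.0990, so q_2 = (-0.5883, 0.1961, -0.7845).
r_{13} = q_1·v_3 = 3.7947; r_{23} = q_2·v_3 = 0.0000.
u_3 = v_3 − 3.7947·q_1 + 0.0000·q_2 = (1.2000, -0.4000, -1.0000).
‖u_3‖ = 1.6125, so q_3 = (0.7442, -0.2481, -0.6202).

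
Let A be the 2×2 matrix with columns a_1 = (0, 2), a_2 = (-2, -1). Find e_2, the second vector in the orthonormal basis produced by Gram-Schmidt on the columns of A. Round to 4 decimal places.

a_1 = (0, 2); ‖a_1‖ = 2.0000, so e_1 = (0.0000, 1.0000).
e_1·a_2 = 0.0000·(-2) + 1.0000·(-1) = -1.0000.
u_2 = a_2 + 1.0000·e_1 = (-2.0000, 0.0000).
‖u_2‖ = 2.0000, so e_2 = (-1.0000, 0.0000).

e_2 = (-1.0000, 0.0000)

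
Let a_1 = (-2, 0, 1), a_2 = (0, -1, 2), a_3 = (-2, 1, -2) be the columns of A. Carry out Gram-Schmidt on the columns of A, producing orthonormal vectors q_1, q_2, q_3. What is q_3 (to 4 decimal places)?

a_1 = (-2, 0, 1); ‖a_1‖ = 2.2361, so q_1 = (-0.8944, 0.0000, 0.4472).
q_1·a_2 = (-0.8944)·0 + 0.0000·(-1) + 0.4472·2 = 0.8944.
u_2 = a_2 − 0.8944·q_1 = (0.8000, -1.0000, 1.6000).
‖u_2‖ = 2.0494, so q_2 = (0.3904, -0.4880, 0.7807).
q_1·a_3 = (-0.8944)·(-2) + 0.0000·1 + 0.4472·(-2) = 0.8944; q_2·a_3 = 0.3904·(-2) + (-0.4880)·1 + 0.7807·(-2) = -2.8301.
u_3 = a_3 − 0.8944·q_1 + 2.8301·q_2 = (-0.0952, -0.3810, -0.1905).
‖u_3‖ = 0.4364, so q_3 = (-0.2182, -0.8729, -0.4364).

q_3 = (-0.2182, -0.8729, -0.4364)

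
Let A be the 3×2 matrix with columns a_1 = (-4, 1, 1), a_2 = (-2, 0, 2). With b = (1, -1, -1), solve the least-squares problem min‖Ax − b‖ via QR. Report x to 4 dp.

a_1 = (-4, 1, 1); ‖a_1‖ = 4.2426, so e_1 = (-0.9428, 0.2357, 0.2357).
e_1·a_2 = (-0.9428)·(-2) + 0.2357·0 + 0.2357·2 = 2.3570.
u_2 = a_2 − 2.3570·e_1 = (0.2222, -0.5556, 1.4444).
‖u_2‖ = 1.5635, so e_2 = (0.1421, -0.3553, 0.9239).
Qᵀb = (-1.4142, -0.4264).
Back-substitute: x_2 = -0.4264/1.5635 = -0.2727.
x_1 = (-1.4142 − 2.3570·(-0.2727))/4.2426 = -0.1818.

x = (-0.1818, -0.2727)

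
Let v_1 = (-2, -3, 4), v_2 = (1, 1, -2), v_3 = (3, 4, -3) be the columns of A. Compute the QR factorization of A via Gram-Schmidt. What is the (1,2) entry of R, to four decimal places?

r_{12} = -2.4140

q_1 = v_1/‖v_1‖ = (-2, -3, 4)/5.3852 = (-0.3714, -0.5571, 0.7428).
r_{12} = q_1·v_2 = -2.4140.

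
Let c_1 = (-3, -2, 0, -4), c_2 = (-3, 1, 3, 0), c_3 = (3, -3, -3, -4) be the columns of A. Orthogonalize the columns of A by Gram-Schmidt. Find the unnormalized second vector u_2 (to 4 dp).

u_2 = (-2.2759, 1.4828, 3.0000, 0.9655)

e_1 = c_1/‖c_1‖ = (-3, -2, 0, -4)/5.3852 = (-0.5571, -0.3714, 0.0000, -0.7428).
r_{12} = e_1·c_2 = 1.2999.
u_2 = c_2 − 1.2999·e_1 = (-2.2759, 1.4828, 3.0000, 0.9655).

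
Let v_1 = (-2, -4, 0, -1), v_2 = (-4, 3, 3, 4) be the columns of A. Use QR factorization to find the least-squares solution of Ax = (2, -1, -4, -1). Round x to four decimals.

v_1 = (-2, -4, 0, -1); ‖v_1‖ = 4.5826, so q_1 = (-0.4364, -0.8729, 0.0000, -0.2182).
q_1·v_2 = (-0.4364)·(-4) + (-0.8729)·3 + 0.0000·3 + (-0.2182)·4 = -1.7457.
u_2 = v_2 + 1.7457·q_1 = (-4.7619, 1.4762, 3.0000, 3.6190).
‖u_2‖ = 6.8522, so q_2 = (-0.6949, 0.2154, 0.4378, 0.5282).
Qᵀb = (0.2182, -3.8848).
Back-substitute: x_2 = -3.8848/6.8522 = -0.5669.
x_1 = (0.2182 + 1.7457·(-0.5669))/4.5826 = -0.1684.

x = (-0.1684, -0.5669)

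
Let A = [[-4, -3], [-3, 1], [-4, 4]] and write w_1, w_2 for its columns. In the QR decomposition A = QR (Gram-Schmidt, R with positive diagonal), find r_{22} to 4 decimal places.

w_1 = (-4, -3, -4); ‖w_1‖ = 6.4031, so q_1 = (-0.6247, -0.4685, -0.6247).
q_1·w_2 = (-0.6247)·(-3) + (-0.4685)·1 + (-0.6247)·4 = -1.0932.
u_2 = w_2 + 1.0932·q_1 = (-3.6829, 0.4878, 3.3171).
r_{22} = ‖u_2‖ = 4.9804.

r_{22} = 4.9804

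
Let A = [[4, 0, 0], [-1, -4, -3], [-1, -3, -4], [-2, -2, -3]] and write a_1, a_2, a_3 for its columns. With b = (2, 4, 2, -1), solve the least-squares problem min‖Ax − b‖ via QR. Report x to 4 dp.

x = (0.5649, -1.8717, 0.9355)

a_1 = (4, -1, -1, -2); ‖a_1‖ = 4.6904, so e_1 = (0.8528, -0.2132, -0.2132, -0.4264).
e_1·a_2 = 0.8528·0 + (-0.2132)·(-4) + (-0.2132)·(-3) + (-0.4264)·(-2) = 2.3452.
u_2 = a_2 − 2.3452·e_1 = (-2.0000, -3.5000, -2.5000, -1.0000).
‖u_2‖ = 4.8477, so e_2 = (-0.4126, -0.7220, -0.5157, -0.2063).
e_1·a_3 = 0.8528·0 + (-0.2132)·(-3) + (-0.2132)·(-4) + (-0.4264)·(-3) = 2.7716; e_2·a_3 = (-0.4126)·0 + (-0.7220)·(-3) + (-0.5157)·(-4) + (-0.2063)·(-3) = 4.8477.
u_3 = a_3 − 2.7716·e_1 − 4.8477·e_2 = (-0.3636, 1.0909, -0.9091, -0.8182).
‖u_3‖ = 1.6787, so e_3 = (-0.2166, 0.6498, -0.5415, -0.4874).
Qᵀb = (0.8528, -4.5383, 1.5704).
Back-substitute: x_3 = 1.5704/1.6787 = 0.9355.
x_2 = (-4.5383 − 4.8477·0.9355)/4.8477 = -1.8717.
x_1 = (0.8528 − 2.3452·(-1.8717) − 2.7716·0.9355)/4.6904 = 0.5649.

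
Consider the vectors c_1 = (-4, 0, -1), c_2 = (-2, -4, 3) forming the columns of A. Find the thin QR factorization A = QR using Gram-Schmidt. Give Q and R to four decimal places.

q_1 = c_1/‖c_1‖ = (-4, 0, -1)/4.1231 = (-0.9701, 0.0000, -0.2425).
r_{12} = q_1·c_2 = 1.2127.
u_2 = c_2 − 1.2127·q_1 = (-0.8235, -4.0000, 3.2941).
‖u_2‖ = 5.2468, so q_2 = (-0.1570, -0.7624, 0.6278).

Q = [[-0.9701, -0.1570], [0.0000, -0.7624], [-0.2425, 0.6278]], R = [[4.1231, 1.2127], [0.0000, 5.2468]]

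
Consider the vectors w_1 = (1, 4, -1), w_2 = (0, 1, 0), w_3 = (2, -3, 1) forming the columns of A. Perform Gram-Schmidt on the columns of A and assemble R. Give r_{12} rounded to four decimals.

r_{12} = 0.9428

w_1 = (1, 4, -1); ‖w_1‖ = 4.2426, so q_1 = (0.2357, 0.9428, -0.2357).
r_{12} = q_1·w_2 = 0.9428.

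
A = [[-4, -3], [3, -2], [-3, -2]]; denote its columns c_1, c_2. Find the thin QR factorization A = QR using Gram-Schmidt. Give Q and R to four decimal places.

Q = [[-0.6860, -0.4445], [0.5145, -0.8561], [-0.5145, -0.2634]], R = [[5.8310, 2.0580], [0.0000, 3.5728]]

c_1 = (-4, 3, -3); ‖c_1‖ = 5.8310, so e_1 = (-0.6860, 0.5145, -0.5145).
e_1·c_2 = (-0.6860)·(-3) + 0.5145·(-2) + (-0.5145)·(-2) = 2.0580.
u_2 = c_2 − 2.0580·e_1 = (-1.5882, -3.0588, -0.9412).
‖u_2‖ = 3.5728, so e_2 = (-0.4445, -0.8561, -0.2634).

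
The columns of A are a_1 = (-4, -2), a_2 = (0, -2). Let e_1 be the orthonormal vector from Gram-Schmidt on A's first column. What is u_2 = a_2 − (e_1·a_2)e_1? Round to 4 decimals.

u_2 = (0.8000, -1.6000)

e_1 = a_1/‖a_1‖ = (-4, -2)/4.4721 = (-0.8944, -0.4472).
r_{12} = e_1·a_2 = 0.8944.
u_2 = a_2 − 0.8944·e_1 = (0.8000, -1.6000).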